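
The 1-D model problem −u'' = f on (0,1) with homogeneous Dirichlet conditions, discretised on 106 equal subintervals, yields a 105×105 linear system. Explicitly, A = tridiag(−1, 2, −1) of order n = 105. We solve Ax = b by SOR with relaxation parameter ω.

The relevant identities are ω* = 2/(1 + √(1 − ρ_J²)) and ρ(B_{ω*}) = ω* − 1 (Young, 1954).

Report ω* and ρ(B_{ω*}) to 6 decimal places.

ω* = 1.942439, ρ_SOR = 0.942439

ρ_J = max_k |cos(kπ/106)| = cos(π/106) = 0.999561
√(1−ρ_J²) = |sin(π/106)| = 0.0296333
ω* = 2 / (1 + 0.0296333) = 2 / 1.0296333 ≈ 1.942439.
ρ_SOR = ω* − 1 ≈ 0.942439.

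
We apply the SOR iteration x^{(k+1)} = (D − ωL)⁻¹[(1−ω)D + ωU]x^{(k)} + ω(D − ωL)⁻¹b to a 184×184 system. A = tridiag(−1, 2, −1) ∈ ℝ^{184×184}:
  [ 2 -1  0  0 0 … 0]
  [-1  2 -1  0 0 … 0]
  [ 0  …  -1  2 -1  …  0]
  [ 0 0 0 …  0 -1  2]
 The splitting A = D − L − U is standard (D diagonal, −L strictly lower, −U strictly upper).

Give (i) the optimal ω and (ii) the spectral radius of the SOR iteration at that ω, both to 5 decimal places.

With n=184, ρ(Jacobi) = cos(π/185) = 0.99986.
√(1 − cos²(π/185)) = sin(π/185) ≈ 0.016981.
So ω* = 2/1.016981 = 1.96661 (Young).
[ρ_SOR] ω* − 1 = 0.96661.

ω* = 1.96661, ρ_SOR = 0.96661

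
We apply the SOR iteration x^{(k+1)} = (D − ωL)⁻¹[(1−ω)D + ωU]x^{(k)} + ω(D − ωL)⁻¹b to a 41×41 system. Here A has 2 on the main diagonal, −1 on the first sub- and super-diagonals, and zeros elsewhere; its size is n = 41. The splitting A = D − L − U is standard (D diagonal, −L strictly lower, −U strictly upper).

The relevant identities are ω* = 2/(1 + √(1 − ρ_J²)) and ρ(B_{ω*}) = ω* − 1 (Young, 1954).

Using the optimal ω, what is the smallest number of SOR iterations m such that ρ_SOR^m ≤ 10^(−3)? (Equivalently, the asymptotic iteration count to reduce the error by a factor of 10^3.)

B_J for the 41×41 system has eigenvalues cos(kπ/42); ρ_J = cos(π/42) = 0.9972038.
√(1−ρ_J²) = |sin(π/42)| = 0.0747301
ω* = 2/(1 + 0.0747301) = 2/1.0747301 = 1.8609323.
At ω = 1.8609323 every |λ(B_ω)| = ω−1, so ρ_SOR = 0.8609323.
Need (0.8609323)^m ≤ 10^(−3): m ≥ 3·ln10/|ln 0.8609323| = 6.90776/0.149739 = 46.132 ⇒ m = 47.

m = 47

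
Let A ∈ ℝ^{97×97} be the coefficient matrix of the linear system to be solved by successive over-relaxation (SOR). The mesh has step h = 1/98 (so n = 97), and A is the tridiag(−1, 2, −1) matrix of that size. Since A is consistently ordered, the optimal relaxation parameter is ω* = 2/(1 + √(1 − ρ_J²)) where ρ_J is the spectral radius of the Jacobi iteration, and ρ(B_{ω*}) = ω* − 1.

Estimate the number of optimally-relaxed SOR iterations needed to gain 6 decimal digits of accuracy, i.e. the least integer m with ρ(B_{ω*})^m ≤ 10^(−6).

m = 216

With n=97, ρ(Jacobi) = cos(π/98) = 0.9994862.
√(1−ρ_J²) = |sin(π/98)| = 0.0320516
ω* = 2/(1 + 0.0320516) = 2/1.0320516 = 1.9378876.
ρ_SOR = ω* − 1 = 1.9378876 − 1 = 0.9378876.
For 6 digits: m = 6·ln10 / (−ln 0.9378876) = 13.8155/0.0641252 = 215.446; round up → m = 216.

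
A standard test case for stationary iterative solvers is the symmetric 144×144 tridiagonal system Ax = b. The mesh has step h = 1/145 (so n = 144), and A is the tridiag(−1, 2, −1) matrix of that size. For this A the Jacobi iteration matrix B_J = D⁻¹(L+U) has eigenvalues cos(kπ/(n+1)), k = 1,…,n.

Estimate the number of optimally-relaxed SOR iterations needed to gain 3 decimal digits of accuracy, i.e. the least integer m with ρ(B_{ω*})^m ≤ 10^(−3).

n=144: λ(B_J) = 1 − λ(A)/2 = cos(kπ/145); k=1 gives ρ_J = 0.9997653.
root = sin(π/145) = 0.0216645  (since 1−cos² = sin²).
Then 2/(1+√(1−ρ_J²)) = 2/(1+0.0216645); ω* = 2/1.0216645 = 1.9575898.
ρ(B_{ω*}) = ω*−1 = 0.9575898
For 3 digits: m = 3·ln10 / (−ln 0.9575898) = 6.90776/0.0433358 = 159.401; round up → m = 160.

m = 160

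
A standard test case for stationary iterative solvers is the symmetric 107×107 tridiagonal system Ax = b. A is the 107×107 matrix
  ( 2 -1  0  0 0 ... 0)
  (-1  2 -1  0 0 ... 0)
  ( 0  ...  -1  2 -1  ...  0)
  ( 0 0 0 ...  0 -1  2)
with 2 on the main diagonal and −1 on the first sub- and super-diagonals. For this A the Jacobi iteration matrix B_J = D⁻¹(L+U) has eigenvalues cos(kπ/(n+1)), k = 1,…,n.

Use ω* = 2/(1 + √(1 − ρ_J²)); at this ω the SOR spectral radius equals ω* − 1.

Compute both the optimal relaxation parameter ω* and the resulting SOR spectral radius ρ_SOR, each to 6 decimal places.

ω* = 1.943475, ρ_SOR = 0.943475

spectrum of D⁻¹(L+U) = {cos(kπ/108) : 1≤k≤107}; ρ_J = cos(π/108) = 0.999577.
√(1 − cos²(π/108)) = sin(π/108) ≈ 0.0290847.
[ω*] 2 ÷ (1 + 0.0290847) = 2 ÷ 1.0290847 = 1.943475.
and ρ(B_{ω*}) = 1.943475 − 1 = 0.943475.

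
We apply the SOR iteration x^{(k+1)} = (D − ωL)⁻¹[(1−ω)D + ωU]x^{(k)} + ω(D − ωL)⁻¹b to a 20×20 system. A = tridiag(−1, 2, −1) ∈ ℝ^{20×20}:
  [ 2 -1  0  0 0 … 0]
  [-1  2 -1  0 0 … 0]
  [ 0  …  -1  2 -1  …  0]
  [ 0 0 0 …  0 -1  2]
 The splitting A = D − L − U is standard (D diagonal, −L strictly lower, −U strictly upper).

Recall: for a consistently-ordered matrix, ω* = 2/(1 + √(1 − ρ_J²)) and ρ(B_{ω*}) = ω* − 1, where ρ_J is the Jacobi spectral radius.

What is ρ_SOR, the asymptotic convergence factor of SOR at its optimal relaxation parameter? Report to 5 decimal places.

ρ_SOR = 0.74058

ρ_J = max_k |cos(kπ/21)| = cos(π/21) = 0.98883
√(1−ρ_J²) simplifies to sin(π/21) = 0.149042.
So ω* = 2/1.149042 = 1.74058 (Young).
and ρ(B_{ω*}) = 1.74058 − 1 = 0.74058.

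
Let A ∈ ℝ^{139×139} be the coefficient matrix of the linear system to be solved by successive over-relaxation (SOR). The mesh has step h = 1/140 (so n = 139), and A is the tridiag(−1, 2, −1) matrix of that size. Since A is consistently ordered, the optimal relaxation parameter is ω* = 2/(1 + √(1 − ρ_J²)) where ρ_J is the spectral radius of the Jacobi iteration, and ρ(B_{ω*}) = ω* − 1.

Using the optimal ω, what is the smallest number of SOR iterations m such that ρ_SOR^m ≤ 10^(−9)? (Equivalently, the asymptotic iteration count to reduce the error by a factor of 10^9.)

m = 462

n=139: λ(B_J) = 1 − λ(A)/2 = cos(kπ/140); k=1 gives ρ_J = 0.9997482.
root = sin(π/140) = 0.0224381  (since 1−cos² = sin²).
ω* = 2/(1+0.0224381) = 1.9561086
ρ_SOR = ω* − 1 = 1.9561086 − 1 = 0.9561086.
ρ_SOR^m ≤ 10^(−9) ⇔ m ≥ 9·ln10/(−ln 0.9561086) = 20.7233/0.0448838 = 461.710; m = ⌈461.710⌉ = 462.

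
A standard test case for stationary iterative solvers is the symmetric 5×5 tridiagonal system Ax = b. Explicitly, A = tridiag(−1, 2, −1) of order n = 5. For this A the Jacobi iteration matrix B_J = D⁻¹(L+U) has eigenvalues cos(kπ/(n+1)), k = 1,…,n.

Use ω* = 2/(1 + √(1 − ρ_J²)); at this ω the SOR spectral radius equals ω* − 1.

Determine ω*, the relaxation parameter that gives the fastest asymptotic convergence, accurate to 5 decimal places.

n=5: λ(B_J) = 1 − λ(A)/2 = cos(kπ/6); k=1 gives ρ_J = 0.86603.
√(1−ρ_J²) simplifies to sin(π/6) = 0.500000.
ω* = 2 / (1 + 0.500000) = 2 / 1.500000 ≈ 1.33333.
Hence ρ(B_{ω*}) = 1.33333 − 1 = 0.33333.

ω* = 1.33333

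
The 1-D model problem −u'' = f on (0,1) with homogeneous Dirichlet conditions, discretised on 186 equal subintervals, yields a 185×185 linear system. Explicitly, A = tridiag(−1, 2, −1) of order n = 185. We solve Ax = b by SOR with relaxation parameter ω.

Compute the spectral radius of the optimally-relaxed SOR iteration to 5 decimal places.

ρ_SOR = 0.96678

spectrum of D⁻¹(L+U) = {cos(kπ/186) : 1≤k≤185}; ρ_J = cos(π/186) = 0.99986.
root = sin(π/186) = 0.016889  (since 1−cos² = sin²).
ω* = 2/(1 + 0.016889) = 2/1.016889 = 1.96678.
and ρ(B_{ω*}) = 1.96678 − 1 = 0.96678.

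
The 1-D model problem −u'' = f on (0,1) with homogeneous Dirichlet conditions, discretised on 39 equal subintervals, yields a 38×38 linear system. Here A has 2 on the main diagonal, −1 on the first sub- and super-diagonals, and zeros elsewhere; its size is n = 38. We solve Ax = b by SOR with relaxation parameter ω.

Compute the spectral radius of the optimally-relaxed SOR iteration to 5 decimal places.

ρ_SOR = 0.85105

spectrum of D⁻¹(L+U) = {cos(kπ/39) : 1≤k≤38}; ρ_J = cos(π/39) = 0.99676.
1 − cos²(π/39) = sin²(π/39) ⇒ √(1−ρ_J²) = sin(π/39) = 0.080467.
Young: ω* = 2/(1+√(1−ρ_J²)) = 2/(1+0.080467) = 2/1.080467 = 1.85105.
ρ_SOR = ω* − 1 = 1.85105 − 1 = 0.85105.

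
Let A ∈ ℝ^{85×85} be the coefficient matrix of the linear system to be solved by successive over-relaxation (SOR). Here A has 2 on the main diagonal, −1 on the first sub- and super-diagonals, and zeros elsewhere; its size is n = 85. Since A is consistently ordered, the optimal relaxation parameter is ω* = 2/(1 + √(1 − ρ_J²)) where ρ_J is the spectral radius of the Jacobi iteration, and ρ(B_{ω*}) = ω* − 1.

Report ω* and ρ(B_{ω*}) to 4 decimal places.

ω* = 1.9295, ρ_SOR = 0.9295

[ρ_J] n=85: ρ(B_J) = cos(π/(n+1)) = cos(π/86) = 0.9993.
root = sin(π/86) = 0.03652  (since 1−cos² = sin²).
ω* = 2 / (1 + 0.03652) = 2 / 1.03652 ≈ 1.9295.
ρ_SOR = ω* − 1 = 1.9295 − 1 = 0.9295.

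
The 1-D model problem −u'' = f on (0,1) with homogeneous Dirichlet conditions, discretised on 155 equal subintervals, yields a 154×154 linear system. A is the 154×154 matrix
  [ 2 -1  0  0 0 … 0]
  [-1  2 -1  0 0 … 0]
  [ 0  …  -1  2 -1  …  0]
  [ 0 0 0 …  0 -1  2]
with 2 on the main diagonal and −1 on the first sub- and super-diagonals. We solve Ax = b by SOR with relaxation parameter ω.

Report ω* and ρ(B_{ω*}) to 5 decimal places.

ω* = 1.96027, ρ_SOR = 0.96027

With n=154, ρ(Jacobi) = cos(π/155) = 0.99979.
1 − cos²(π/155) = sin²(π/155) ⇒ √(1−ρ_J²) = sin(π/155) = 0.020267.
ω* = 2/(1+0.020267) = 1.96027
At ω = 1.96027 every |λ(B_ω)| = ω−1, so ρ_SOR = 0.96027.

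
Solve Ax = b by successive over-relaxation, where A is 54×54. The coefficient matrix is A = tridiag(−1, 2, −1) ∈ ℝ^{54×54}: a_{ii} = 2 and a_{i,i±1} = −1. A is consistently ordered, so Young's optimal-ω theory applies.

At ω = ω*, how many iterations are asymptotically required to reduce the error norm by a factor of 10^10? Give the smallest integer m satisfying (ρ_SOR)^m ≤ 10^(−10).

m = 202

½·tridiag(1,0,1) at n=54: λ_k = cos(kπ/55); max |λ| at k=1 ⇒ ρ_J = cos(π/55) ≈ 0.9983691.
√(1−ρ_J²) simplifies to sin(π/55) = 0.0570888.
ω* = 2/(1 + 0.0570888) = 2/1.0570888 = 1.8919886.
[ρ_SOR] ω* − 1 = 0.8919886.
10·ln10 = 23.0259; −ln(0.8919886) = 0.114302; m = ⌈23.0259/0.114302⌉ = ⌈201.448⌉ = 202.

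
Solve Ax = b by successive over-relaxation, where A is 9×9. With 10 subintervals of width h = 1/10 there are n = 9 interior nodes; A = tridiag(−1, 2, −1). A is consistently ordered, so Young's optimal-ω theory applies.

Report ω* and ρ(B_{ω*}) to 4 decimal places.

ω* = 1.5279, ρ_SOR = 0.5279

With n=9, ρ(Jacobi) = cos(π/10) = 0.9511.
root = sin(π/10) = 0.30902  (since 1−cos² = sin²).
ω* = 2 / (1 + 0.30902) = 2 / 1.30902 ≈ 1.5279.
ρ_SOR = ω* − 1 ≈ 0.5279.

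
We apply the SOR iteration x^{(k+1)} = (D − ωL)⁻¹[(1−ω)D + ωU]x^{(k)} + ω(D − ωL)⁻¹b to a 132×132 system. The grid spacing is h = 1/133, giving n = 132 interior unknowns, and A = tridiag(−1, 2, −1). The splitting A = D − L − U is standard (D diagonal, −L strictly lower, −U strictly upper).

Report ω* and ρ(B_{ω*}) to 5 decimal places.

ω* = 1.95385, ρ_SOR = 0.95385

With n=132, ρ(Jacobi) = cos(π/133) = 0.99972.
root = sin(π/133) = 0.023619  (since 1−cos² = sin²).
Young: ω* = 2/(1+√(1−ρ_J²)) = 2/(1+0.023619) = 2/1.023619 = 1.95385.
At ω = 1.95385 every |λ(B_ω)| = ω−1, so ρ_SOR = 0.95385.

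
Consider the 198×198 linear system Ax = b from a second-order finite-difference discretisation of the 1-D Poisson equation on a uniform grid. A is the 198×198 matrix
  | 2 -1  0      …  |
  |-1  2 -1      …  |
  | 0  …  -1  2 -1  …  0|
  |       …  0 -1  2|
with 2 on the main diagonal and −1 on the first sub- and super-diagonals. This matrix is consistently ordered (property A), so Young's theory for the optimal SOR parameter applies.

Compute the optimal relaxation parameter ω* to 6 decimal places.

ω* = 1.968918

½·tridiag(1,0,1) at n=198: λ_k = cos(kπ/199); max |λ| at k=1 ⇒ ρ_J = cos(π/199) ≈ 0.999875.
√(1 − cos²(π/199)) = sin(π/199) ≈ 0.0157862.
Young: ω* = 2/(1+√(1−ρ_J²)) = 2/(1+0.0157862) = 2/1.0157862 = 1.968918.
ρ_SOR = ω* − 1 = 1.968918 − 1 = 0.968918.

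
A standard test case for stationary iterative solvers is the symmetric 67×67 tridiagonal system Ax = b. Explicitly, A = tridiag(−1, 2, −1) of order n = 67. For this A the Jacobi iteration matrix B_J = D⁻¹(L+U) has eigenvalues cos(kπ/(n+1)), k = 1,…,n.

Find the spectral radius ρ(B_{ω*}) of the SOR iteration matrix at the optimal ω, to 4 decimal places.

ρ_SOR = 0.9117

½·tridiag(1,0,1) at n=67: λ_k = cos(kπ/68); max |λ| at k=1 ⇒ ρ_J = cos(π/68) ≈ 0.9989.
√(1−ρ_J²) = |sin(π/68)| = 0.04618
ω* = 2/(1 + 0.04618) = 2/1.04618 = 1.9117.
and ρ(B_{ω*}) = 1.9117 − 1 = 0.9117.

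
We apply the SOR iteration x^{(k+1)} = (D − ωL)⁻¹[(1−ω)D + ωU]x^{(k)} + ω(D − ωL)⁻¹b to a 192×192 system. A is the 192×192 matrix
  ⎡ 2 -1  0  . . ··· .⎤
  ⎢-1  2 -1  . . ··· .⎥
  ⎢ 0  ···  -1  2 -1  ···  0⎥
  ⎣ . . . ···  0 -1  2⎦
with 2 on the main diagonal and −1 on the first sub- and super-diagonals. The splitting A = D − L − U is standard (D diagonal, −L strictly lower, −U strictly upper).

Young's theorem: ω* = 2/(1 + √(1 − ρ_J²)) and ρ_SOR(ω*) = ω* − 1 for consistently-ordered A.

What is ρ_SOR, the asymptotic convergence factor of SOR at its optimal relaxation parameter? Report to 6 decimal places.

With n=192, ρ(Jacobi) = cos(π/193) = 0.999868.
√(1−ρ_J²) simplifies to sin(π/193) = 0.0162770.
So ω* = 2/1.0162770 = 1.967967 (Young).
At ω = 1.967967 every |λ(B_ω)| = ω−1, so ρ_SOR = 0.967967.

ρ_SOR = 0.967967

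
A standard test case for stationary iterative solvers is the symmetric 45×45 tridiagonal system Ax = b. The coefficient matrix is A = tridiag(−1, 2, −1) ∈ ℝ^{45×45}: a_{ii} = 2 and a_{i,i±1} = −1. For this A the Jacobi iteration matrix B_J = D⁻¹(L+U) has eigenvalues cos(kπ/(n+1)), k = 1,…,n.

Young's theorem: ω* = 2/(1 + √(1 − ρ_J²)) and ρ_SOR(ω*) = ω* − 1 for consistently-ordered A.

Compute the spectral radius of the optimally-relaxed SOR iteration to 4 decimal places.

ρ_SOR = 0.8722

[ρ_J] n=45: ρ(B_J) = cos(π/(n+1)) = cos(π/46) = 0.9977.
1 − cos²(π/46) = sin²(π/46) ⇒ √(1−ρ_J²) = sin(π/46) = 0.06824.
Then 2/(1+√(1−ρ_J²)) = 2/(1+0.06824); ω* = 2/1.06824 = 1.8722.
ρ_SOR = ω* − 1 ≈ 0.8722.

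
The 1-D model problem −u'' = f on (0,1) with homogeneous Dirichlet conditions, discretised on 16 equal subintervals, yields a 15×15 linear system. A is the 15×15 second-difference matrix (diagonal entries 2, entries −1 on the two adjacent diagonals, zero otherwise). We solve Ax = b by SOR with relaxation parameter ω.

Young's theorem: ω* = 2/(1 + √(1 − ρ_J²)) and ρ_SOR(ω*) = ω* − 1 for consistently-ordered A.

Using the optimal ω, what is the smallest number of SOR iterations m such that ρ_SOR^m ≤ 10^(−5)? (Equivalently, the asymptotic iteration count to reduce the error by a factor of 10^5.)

[ρ_J] n=15: ρ(B_J) = cos(π/(n+1)) = cos(π/16) = 0.9807853.
√(1−ρ_J²) simplifies to sin(π/16) = 0.1950903.
So ω* = 2/1.1950903 = 1.6735137 (Young).
and ρ(B_{ω*}) = 1.6735137 − 1 = 0.6735137.
(0.6735137)^m ≤ 10^{−5}  ⇒  m·ln(0.6735137) ≤ −5·ln10  ⇒  m ≥ 29.128  ⇒  m = 30

m = 30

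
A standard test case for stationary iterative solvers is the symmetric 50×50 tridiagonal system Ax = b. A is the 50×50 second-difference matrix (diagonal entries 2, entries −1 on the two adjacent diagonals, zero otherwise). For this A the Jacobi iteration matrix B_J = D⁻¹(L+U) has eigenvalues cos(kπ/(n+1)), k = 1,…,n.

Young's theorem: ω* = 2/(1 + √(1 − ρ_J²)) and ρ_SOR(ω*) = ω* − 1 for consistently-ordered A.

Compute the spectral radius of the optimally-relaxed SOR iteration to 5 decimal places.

B_J for the 50×50 system has eigenvalues cos(kπ/51); ρ_J = cos(π/51) = 0.99810.
√(1−ρ_J²) simplifies to sin(π/51) = 0.061561.
[ω*] 2 ÷ (1 + 0.061561) = 2 ÷ 1.061561 = 1.88402.
ρ_SOR = ω* − 1 ≈ 0.88402.

ρ_SOR = 0.88402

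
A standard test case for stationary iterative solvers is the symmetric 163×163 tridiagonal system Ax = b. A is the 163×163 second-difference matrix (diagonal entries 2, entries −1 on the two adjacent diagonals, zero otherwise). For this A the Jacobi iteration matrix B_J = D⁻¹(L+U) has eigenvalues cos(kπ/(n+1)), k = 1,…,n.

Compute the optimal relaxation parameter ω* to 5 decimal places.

n=163: λ(B_J) = 1 − λ(A)/2 = cos(kπ/164); k=1 gives ρ_J = 0.99982.
√(1−ρ_J²) simplifies to sin(π/164) = 0.019155.
ω* = 2/(1 + 0.019155) = 2/1.019155 = 1.96241.
Hence ρ(B_{ω*}) = 1.96241 − 1 = 0.96241.

ω* = 1.96241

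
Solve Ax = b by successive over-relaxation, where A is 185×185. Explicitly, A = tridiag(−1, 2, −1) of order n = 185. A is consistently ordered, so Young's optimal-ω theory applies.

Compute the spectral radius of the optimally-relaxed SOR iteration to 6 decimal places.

ρ_SOR = 0.966782

[ρ_J] n=185: ρ(B_J) = cos(π/(n+1)) = cos(π/186) = 0.999857.
√(1 − cos²(π/186)) = sin(π/186) ≈ 0.0168895.
Young: ω* = 2/(1+√(1−ρ_J²)) = 2/(1+0.0168895) = 2/1.0168895 = 1.966782.
ρ_SOR = ω* − 1 = 1.966782 − 1 = 0.966782.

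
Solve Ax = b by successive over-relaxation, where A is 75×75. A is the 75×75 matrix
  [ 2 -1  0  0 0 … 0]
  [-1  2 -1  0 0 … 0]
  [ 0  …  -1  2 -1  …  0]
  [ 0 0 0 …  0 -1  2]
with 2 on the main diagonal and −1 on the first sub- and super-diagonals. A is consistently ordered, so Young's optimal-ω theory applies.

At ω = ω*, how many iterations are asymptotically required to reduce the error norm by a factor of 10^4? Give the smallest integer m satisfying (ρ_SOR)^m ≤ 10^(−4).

m = 112

½·tridiag(1,0,1) at n=75: λ_k = cos(kπ/76); max |λ| at k=1 ⇒ ρ_J = cos(π/76) ≈ 0.9991458.
√(1 − cos²(π/76)) = sin(π/76) ≈ 0.0413250.
ω* = 2/(1+0.0413250) = 1.9206300
[ρ_SOR] ω* − 1 = 0.9206300.
Need (0.9206300)^m ≤ 10^(−4): m ≥ 4·ln10/|ln 0.9206300| = 9.21034/0.0826971 = 111.374 ⇒ m = 112.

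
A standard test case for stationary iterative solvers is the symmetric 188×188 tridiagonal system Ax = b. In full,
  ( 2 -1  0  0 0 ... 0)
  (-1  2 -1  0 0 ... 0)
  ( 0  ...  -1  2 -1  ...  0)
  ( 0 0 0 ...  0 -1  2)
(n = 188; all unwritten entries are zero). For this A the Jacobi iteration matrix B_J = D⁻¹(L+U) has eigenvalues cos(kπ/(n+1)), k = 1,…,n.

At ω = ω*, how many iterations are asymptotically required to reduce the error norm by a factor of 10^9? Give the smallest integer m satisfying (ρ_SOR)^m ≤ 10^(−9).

m = 624

spectrum of D⁻¹(L+U) = {cos(kπ/189) : 1≤k≤188}; ρ_J = cos(π/189) = 0.9998619.
√(1 − cos²(π/189)) = sin(π/189) ≈ 0.0166214.
Young: ω* = 2/(1+√(1−ρ_J²)) = 2/(1+0.0166214) = 2/1.0166214 = 1.9673007.
Hence ρ(B_{ω*}) = 1.9673007 − 1 = 0.9673007.
ρ_SOR^m ≤ 10^(−9) ⇔ m ≥ 9·ln10/(−ln 0.9673007) = 20.7233/0.0332459 = 623.334; m = ⌈623.334⌉ = 624.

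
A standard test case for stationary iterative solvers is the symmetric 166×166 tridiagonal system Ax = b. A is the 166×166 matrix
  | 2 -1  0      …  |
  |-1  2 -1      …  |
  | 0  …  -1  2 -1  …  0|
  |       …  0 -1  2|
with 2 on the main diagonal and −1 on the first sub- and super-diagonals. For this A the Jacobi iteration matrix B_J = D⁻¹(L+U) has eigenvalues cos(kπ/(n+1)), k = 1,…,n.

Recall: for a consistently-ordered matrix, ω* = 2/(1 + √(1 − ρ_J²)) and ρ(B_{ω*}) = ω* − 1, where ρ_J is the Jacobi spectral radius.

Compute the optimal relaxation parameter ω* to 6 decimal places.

n=166: λ(B_J) = 1 − λ(A)/2 = cos(kπ/167); k=1 gives ρ_J = 0.999823.
√(1 − cos²(π/167)) = sin(π/167) ≈ 0.0188108.
Young: ω* = 2/(1+√(1−ρ_J²)) = 2/(1+0.0188108) = 2/1.0188108 = 1.963073.
ρ(B_{ω*}) = ω*−1 = 0.963073

ω* = 1.963073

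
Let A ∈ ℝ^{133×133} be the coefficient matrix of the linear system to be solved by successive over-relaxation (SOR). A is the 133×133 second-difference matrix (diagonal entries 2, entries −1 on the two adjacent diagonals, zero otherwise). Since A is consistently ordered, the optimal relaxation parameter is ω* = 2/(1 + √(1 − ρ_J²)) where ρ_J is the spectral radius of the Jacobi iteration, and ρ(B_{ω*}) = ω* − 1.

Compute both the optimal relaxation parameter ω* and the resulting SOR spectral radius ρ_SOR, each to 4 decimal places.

ω* = 1.9542, ρ_SOR = 0.9542

½·tridiag(1,0,1) at n=133: λ_k = cos(kπ/134); max |λ| at k=1 ⇒ ρ_J = cos(π/134) ≈ 0.9997.
√(1−ρ_J²) = |sin(π/134)| = 0.02344
Then 2/(1+√(1−ρ_J²)) = 2/(1+0.02344); ω* = 2/1.02344 = 1.9542.
and ρ(B_{ω*}) = 1.9542 − 1 = 0.9542.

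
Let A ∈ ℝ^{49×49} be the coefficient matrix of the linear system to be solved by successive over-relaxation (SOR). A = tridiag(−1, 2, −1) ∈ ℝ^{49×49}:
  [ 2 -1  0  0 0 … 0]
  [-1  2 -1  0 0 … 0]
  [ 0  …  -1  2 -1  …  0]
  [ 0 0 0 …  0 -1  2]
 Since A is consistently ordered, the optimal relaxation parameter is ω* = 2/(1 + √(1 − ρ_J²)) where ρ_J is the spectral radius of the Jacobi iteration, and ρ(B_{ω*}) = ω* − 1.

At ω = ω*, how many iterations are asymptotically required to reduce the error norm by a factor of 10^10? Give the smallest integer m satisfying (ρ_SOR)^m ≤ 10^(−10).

n=49: λ(B_J) = 1 − λ(A)/2 = cos(kπ/50); k=1 gives ρ_J = 0.9980267.
√(1−ρ_J²) = |sin(π/50)| = 0.0627905
ω* = 2/(1 + 0.0627905) = 2/1.0627905 = 1.8818384.
Hence ρ(B_{ω*}) = 1.8818384 − 1 = 0.8818384.
ρ_SOR^m ≤ 10^(−10) ⇔ m ≥ 10·ln10/(−ln 0.8818384) = 23.0259/0.125746 = 183.114; m = ⌈183.114⌉ = 184.

m = 184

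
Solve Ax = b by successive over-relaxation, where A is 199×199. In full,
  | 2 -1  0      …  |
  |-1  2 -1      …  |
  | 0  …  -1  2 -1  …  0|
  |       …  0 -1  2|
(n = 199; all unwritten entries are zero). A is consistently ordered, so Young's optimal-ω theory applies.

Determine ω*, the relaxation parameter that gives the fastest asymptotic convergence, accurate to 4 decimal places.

ρ_J = max_k |cos(kπ/200)| = cos(π/200) = 0.9999
1 − cos²(π/200) = sin²(π/200) ⇒ √(1−ρ_J²) = sin(π/200) = 0.01571.
[ω*] 2 ÷ (1 + 0.01571) = 2 ÷ 1.01571 = 1.9691.
ρ_SOR = ω* − 1 ≈ 0.9691.

ω* = 1.9691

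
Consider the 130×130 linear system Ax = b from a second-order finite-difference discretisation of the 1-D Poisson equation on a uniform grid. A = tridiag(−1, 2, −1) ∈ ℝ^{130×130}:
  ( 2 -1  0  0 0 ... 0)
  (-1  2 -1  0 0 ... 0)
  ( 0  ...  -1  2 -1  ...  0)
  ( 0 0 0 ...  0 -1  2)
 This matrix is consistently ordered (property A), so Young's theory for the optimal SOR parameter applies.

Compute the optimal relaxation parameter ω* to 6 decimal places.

ω* = 1.953164

½·tridiag(1,0,1) at n=130: λ_k = cos(kπ/131); max |λ| at k=1 ⇒ ρ_J = cos(π/131) ≈ 0.999712.
√(1 − cos²(π/131)) = sin(π/131) ≈ 0.0239793.
So ω* = 2/1.0239793 = 1.953164 (Young).
ρ(B_{ω*}) = ω*−1 = 0.953164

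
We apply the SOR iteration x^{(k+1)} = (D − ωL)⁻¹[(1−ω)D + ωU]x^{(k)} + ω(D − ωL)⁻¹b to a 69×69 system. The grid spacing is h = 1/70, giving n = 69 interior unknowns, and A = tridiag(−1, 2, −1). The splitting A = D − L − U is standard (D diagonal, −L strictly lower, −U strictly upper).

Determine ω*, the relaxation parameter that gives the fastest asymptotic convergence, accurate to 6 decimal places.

With n=69, ρ(Jacobi) = cos(π/70) = 0.998993.
root = sin(π/70) = 0.0448648  (since 1−cos² = sin²).
[ω*] 2 ÷ (1 + 0.0448648) = 2 ÷ 1.0448648 = 1.914123.
and ρ(B_{ω*}) = 1.914123 − 1 = 0.914123.

ω* = 1.914123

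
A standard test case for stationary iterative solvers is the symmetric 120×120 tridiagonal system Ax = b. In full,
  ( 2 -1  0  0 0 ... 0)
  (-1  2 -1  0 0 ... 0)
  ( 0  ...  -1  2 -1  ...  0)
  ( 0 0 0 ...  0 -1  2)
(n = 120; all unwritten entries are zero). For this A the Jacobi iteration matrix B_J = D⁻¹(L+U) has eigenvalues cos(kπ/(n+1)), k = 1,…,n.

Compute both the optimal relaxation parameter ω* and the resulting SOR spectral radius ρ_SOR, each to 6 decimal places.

ω* = 1.949392, ρ_SOR = 0.949392

[ρ_J] n=120: ρ(B_J) = cos(π/(n+1)) = cos(π/121) = 0.999663.
√(1−ρ_J²) = |sin(π/121)| = 0.0259607
ω* = 2/(1 + 0.0259607) = 2/1.0259607 = 1.949392.
ρ(B_{ω*}) = ω*−1 = 0.949392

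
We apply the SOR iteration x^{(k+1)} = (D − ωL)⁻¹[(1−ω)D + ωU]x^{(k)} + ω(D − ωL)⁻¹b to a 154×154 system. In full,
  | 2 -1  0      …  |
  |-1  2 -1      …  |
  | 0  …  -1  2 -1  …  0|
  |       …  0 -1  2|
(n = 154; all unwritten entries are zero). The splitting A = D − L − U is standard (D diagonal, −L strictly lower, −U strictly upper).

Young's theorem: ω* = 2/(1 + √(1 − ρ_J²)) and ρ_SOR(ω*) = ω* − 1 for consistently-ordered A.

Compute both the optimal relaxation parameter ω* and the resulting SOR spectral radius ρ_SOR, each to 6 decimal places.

ω* = 1.960271, ρ_SOR = 0.960271

spectrum of D⁻¹(L+U) = {cos(kπ/155) : 1≤k≤154}; ρ_J = cos(π/155) = 0.999795.
1 − cos²(π/155) = sin²(π/155) ⇒ √(1−ρ_J²) = sin(π/155) = 0.0202670.
ω* = 2 / (1 + 0.0202670) = 2 / 1.0202670 ≈ 1.960271.
ρ_SOR = ω* − 1 = 1.960271 − 1 = 0.960271.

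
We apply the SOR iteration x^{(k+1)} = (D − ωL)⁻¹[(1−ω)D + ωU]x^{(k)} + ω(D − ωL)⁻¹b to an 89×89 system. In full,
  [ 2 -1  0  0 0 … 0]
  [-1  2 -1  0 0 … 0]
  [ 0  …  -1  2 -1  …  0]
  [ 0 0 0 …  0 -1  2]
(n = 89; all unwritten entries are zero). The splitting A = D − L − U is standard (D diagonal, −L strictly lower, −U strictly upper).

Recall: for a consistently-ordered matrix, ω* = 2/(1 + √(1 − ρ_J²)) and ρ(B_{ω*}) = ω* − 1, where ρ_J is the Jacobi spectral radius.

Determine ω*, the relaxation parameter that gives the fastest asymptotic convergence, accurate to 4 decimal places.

ω* = 1.9326

n=89: λ(B_J) = 1 − λ(A)/2 = cos(kπ/90); k=1 gives ρ_J = 0.9994.
√(1 − cos²(π/90)) = sin(π/90) ≈ 0.03490.
Young: ω* = 2/(1+√(1−ρ_J²)) = 2/(1+0.03490) = 2/1.03490 = 1.9326.
At ω = 1.9326 every |λ(B_ω)| = ω−1, so ρ_SOR = 0.9326.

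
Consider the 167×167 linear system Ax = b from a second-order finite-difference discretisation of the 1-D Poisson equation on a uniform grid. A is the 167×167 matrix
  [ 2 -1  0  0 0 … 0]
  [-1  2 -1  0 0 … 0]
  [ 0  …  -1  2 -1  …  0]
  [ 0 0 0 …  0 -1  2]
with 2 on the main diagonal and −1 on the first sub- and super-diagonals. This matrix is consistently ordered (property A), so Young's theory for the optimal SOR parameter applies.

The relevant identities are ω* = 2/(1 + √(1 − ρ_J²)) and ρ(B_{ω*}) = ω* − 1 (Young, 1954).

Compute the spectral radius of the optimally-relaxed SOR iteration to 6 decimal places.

[ρ_J] n=167: ρ(B_J) = cos(π/(n+1)) = cos(π/168) = 0.999825.
1 − cos²(π/168) = sin²(π/168) ⇒ √(1−ρ_J²) = sin(π/168) = 0.0186989.
ω* = 2/(1+0.0186989) = 1.963289
[ρ_SOR] ω* − 1 = 0.963289.

ρ_SOR = 0.963289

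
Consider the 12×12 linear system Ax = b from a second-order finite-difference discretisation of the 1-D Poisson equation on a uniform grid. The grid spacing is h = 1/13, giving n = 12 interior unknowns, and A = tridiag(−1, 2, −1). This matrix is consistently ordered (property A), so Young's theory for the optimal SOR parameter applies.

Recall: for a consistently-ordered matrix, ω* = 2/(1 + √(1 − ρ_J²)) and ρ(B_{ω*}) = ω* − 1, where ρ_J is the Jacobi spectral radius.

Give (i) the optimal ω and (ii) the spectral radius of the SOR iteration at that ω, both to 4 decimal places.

ω* = 1.6138, ρ_SOR = 0.6138

spectrum of D⁻¹(L+U) = {cos(kπ/13) : 1≤k≤12}; ρ_J = cos(π/13) = 0.9709.
√(1−ρ_J²) simplifies to sin(π/13) = 0.23932.
Young: ω* = 2/(1+√(1−ρ_J²)) = 2/(1+0.23932) = 2/1.23932 = 1.6138.
[ρ_SOR] ω* − 1 = 0.6138.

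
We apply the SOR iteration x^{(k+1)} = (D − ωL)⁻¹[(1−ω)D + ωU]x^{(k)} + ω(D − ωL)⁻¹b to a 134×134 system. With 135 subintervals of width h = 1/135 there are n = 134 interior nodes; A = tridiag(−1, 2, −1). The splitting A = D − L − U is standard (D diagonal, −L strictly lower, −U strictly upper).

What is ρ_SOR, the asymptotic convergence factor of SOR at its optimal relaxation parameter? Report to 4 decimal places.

ρ_SOR = 0.9545

spectrum of D⁻¹(L+U) = {cos(kπ/135) : 1≤k≤134}; ρ_J = cos(π/135) = 0.9997.
√(1−ρ_J²) = |sin(π/135)| = 0.02327
So ω* = 2/1.02327 = 1.9545 (Young).
and ρ(B_{ω*}) = 1.9545 − 1 = 0.9545.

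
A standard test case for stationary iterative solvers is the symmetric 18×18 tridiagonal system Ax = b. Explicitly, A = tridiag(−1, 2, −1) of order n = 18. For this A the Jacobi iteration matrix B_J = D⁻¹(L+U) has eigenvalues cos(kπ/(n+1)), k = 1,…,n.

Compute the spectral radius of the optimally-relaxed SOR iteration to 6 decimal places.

With n=18, ρ(Jacobi) = cos(π/19) = 0.986361.
1 − cos²(π/19) = sin²(π/19) ⇒ √(1−ρ_J²) = sin(π/19) = 0.1645946.
[ω*] 2 ÷ (1 + 0.1645946) = 2 ÷ 1.1645946 = 1.717336.
Hence ρ(B_{ω*}) = 1.717336 − 1 = 0.717336.

ρ_SOR = 0.717336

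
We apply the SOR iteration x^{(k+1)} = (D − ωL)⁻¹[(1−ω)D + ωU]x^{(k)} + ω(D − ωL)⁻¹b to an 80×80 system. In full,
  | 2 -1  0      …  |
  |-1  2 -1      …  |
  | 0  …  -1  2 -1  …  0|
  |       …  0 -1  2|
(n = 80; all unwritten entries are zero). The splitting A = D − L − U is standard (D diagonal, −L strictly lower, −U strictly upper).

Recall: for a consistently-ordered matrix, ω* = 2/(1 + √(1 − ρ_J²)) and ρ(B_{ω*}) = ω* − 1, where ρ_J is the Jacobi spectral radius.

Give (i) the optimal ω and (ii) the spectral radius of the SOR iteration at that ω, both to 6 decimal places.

[ρ_J] n=80: ρ(B_J) = cos(π/(n+1)) = cos(π/81) = 0.999248.
√(1−ρ_J²) = |sin(π/81)| = 0.0387754
ω* = 2/(1+0.0387754) = 1.925344
ρ(B_{ω*}) = ω*−1 = 0.925344

ω* = 1.925344, ρ_SOR = 0.925344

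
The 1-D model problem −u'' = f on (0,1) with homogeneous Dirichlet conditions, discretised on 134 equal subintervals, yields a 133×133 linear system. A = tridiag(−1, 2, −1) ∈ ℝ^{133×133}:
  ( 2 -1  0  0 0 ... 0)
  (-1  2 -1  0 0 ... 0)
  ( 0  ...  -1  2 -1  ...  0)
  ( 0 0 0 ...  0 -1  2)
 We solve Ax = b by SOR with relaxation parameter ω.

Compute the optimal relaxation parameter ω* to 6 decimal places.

ω* = 1.954189

With n=133, ρ(Jacobi) = cos(π/134) = 0.999725.
√(1 − cos²(π/134)) = sin(π/134) ≈ 0.0234426.
ω* = 2/(1 + 0.0234426) = 2/1.0234426 = 1.954189.
At ω = 1.954189 every |λ(B_ω)| = ω−1, so ρ_SOR = 0.954189.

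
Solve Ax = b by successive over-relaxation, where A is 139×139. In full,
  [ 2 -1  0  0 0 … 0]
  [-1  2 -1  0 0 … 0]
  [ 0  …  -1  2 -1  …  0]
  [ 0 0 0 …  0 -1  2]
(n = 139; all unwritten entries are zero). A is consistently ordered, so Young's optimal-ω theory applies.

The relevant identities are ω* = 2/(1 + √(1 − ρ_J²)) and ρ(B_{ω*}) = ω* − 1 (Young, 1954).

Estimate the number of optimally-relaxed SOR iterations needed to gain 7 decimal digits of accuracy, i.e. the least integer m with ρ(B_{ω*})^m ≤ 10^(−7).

m = 360

½·tridiag(1,0,1) at n=139: λ_k = cos(kπ/140); max |λ| at k=1 ⇒ ρ_J = cos(π/140) ≈ 0.9997482.
1 − cos²(π/140) = sin²(π/140) ⇒ √(1−ρ_J²) = sin(π/140) = 0.0224381.
[ω*] 2 ÷ (1 + 0.0224381) = 2 ÷ 1.0224381 = 1.9561086.
ρ_SOR = ω* − 1 = 1.9561086 − 1 = 0.9561086.
7·ln10 = 16.1181; −ln(0.9561086) = 0.0448838; m = ⌈16.1181/0.0448838⌉ = ⌈359.107⌉ = 360.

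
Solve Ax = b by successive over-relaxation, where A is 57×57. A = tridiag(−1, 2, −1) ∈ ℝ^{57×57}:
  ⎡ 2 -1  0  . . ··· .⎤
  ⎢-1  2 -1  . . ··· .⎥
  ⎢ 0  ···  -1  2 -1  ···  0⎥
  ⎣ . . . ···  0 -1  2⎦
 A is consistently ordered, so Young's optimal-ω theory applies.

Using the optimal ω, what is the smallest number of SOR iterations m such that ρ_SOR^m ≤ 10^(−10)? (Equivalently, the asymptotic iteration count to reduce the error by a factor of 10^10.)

ρ_J = max_k |cos(kπ/58)| = cos(π/58) = 0.9985334
root = sin(π/58) = 0.0541389  (since 1−cos² = sin²).
[ω*] 2 ÷ (1 + 0.0541389) = 2 ÷ 1.0541389 = 1.8972832.
and ρ(B_{ω*}) = 1.8972832 − 1 = 0.8972832.
For 10 digits: m = 10·ln10 / (−ln 0.8972832) = 23.0259/0.108384 = 212.447; round up → m = 213.

m = 213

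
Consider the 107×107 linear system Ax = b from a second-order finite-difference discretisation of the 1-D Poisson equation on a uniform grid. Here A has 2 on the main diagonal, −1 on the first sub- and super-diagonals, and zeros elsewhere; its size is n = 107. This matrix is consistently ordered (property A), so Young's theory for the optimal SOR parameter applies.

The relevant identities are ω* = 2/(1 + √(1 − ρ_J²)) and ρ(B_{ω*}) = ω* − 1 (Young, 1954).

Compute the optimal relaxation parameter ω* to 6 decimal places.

ω* = 1.943475

spectrum of D⁻¹(L+U) = {cos(kπ/108) : 1≤k≤107}; ρ_J = cos(π/108) = 0.999577.
√(1−ρ_J²) = |sin(π/108)| = 0.0290847
[ω*] 2 ÷ (1 + 0.0290847) = 2 ÷ 1.0290847 = 1.943475.
and ρ(B_{ω*}) = 1.943475 − 1 = 0.943475.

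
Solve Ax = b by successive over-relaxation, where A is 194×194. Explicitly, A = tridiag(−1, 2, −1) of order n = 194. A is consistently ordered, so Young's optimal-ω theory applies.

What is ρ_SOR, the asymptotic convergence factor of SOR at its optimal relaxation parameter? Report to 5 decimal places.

ρ_SOR = 0.96829

ρ_J = max_k |cos(kπ/195)| = cos(π/195) = 0.99987
√(1 − cos²(π/195)) = sin(π/195) ≈ 0.016110.
ω* = 2/(1+0.016110) = 1.96829
ρ(B_{ω*}) = ω*−1 = 0.96829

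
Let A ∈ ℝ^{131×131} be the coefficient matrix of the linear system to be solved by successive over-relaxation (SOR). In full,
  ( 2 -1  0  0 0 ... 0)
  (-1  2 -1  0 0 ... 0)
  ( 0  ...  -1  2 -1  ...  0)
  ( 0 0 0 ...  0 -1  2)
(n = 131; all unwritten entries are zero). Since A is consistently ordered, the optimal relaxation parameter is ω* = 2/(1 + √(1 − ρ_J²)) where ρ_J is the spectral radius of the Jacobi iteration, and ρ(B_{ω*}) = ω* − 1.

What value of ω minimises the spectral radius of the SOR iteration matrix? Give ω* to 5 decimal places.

n=131: λ(B_J) = 1 − λ(A)/2 = cos(kπ/132); k=1 gives ρ_J = 0.99972.
√(1−ρ_J²) simplifies to sin(π/132) = 0.023798.
[ω*] 2 ÷ (1 + 0.023798) = 2 ÷ 1.023798 = 1.95351.
ρ(B_{ω*}) = ω*−1 = 0.95351

ω* = 1.95351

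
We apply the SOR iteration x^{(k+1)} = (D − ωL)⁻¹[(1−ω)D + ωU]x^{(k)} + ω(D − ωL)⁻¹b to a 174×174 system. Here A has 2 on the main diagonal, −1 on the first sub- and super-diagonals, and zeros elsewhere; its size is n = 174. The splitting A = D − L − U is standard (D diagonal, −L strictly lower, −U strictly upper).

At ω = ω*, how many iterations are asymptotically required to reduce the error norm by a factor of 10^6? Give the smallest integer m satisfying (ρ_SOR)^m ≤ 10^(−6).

m = 385

With n=174, ρ(Jacobi) = cos(π/175) = 0.9998389.
√(1 − cos²(π/175)) = sin(π/175) ≈ 0.0179510.
ω* = 2/(1+0.0179510) = 1.9647311
ρ_SOR = ω* − 1 ≈ 0.9647311.
ρ_SOR^m ≤ 10^(−6) ⇔ m ≥ 6·ln10/(−ln 0.9647311) = 13.8155/0.0359059 = 384.770; m = ⌈384.770⌉ = 385.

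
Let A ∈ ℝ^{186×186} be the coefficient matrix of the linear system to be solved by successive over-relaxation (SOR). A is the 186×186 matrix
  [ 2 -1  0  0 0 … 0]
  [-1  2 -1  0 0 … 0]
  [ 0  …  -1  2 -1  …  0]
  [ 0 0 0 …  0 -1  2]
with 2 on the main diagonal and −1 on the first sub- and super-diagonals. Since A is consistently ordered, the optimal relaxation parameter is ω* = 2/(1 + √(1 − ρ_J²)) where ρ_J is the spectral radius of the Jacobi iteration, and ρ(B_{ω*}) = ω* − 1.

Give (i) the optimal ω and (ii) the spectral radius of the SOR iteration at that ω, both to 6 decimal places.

[ρ_J] n=186: ρ(B_J) = cos(π/(n+1)) = cos(π/187) = 0.999859.
1 − cos²(π/187) = sin²(π/187) ⇒ √(1−ρ_J²) = sin(π/187) = 0.0167992.
Then 2/(1+√(1−ρ_J²)) = 2/(1+0.0167992); ω* = 2/1.0167992 = 1.966957.
At ω = 1.966957 every |λ(B_ω)| = ω−1, so ρ_SOR = 0.966957.

ω* = 1.966957, ρ_SOR = 0.966957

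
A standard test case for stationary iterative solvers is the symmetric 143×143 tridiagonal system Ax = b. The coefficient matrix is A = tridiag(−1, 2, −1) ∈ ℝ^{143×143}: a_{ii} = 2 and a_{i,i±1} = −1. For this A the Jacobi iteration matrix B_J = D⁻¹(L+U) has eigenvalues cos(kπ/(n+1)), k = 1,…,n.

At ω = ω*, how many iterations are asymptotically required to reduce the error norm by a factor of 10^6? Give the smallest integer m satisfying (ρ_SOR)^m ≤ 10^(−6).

spectrum of D⁻¹(L+U) = {cos(kπ/144) : 1≤k≤143}; ρ_J = cos(π/144) = 0.9997620.
root = sin(π/144) = 0.0218149  (since 1−cos² = sin²).
ω* = 2/(1 + 0.0218149) = 2/1.0218149 = 1.9573017.
ρ(B_{ω*}) = ω*−1 = 0.9573017
m ≥ 6·ln10 / (−ln 0.9573017) = 316.603; smallest integer m = 317.

m = 317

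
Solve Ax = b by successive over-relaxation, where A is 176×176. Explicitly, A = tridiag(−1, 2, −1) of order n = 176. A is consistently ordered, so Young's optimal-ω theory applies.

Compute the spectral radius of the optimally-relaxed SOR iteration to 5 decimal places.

spectrum of D⁻¹(L+U) = {cos(kπ/177) : 1≤k≤176}; ρ_J = cos(π/177) = 0.99984.
√(1 − cos²(π/177)) = sin(π/177) ≈ 0.017748.
ω* = 2/(1 + 0.017748) = 2/1.017748 = 1.96512.
ρ_SOR = ω* − 1 = 1.96512 − 1 = 0.96512.

ρ_SOR = 0.96512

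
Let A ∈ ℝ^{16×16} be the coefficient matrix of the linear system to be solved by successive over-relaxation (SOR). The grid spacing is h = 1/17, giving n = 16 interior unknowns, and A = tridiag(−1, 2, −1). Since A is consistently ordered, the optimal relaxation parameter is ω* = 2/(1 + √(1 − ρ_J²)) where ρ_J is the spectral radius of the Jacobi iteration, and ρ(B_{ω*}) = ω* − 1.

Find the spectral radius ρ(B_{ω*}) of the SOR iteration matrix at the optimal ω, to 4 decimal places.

ρ_SOR = 0.6895

n=16: λ(B_J) = 1 − λ(A)/2 = cos(kπ/17); k=1 gives ρ_J = 0.9830.
√(1−ρ_J²) = |sin(π/17)| = 0.18375
Then 2/(1+√(1−ρ_J²)) = 2/(1+0.18375); ω* = 2/1.18375 = 1.6895.
ρ_SOR = ω* − 1 ≈ 0.6895.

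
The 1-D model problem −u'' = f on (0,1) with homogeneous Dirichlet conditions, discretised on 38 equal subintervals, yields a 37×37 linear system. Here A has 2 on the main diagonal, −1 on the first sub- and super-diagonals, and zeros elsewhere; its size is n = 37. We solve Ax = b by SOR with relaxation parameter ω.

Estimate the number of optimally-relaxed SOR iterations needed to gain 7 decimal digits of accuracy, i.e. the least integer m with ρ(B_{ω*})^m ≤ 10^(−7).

[ρ_J] n=37: ρ(B_J) = cos(π/(n+1)) = cos(π/38) = 0.9965845.
√(1−ρ_J²) simplifies to sin(π/38) = 0.0825793.
Young: ω* = 2/(1+√(1−ρ_J²)) = 2/(1+0.0825793) = 2/1.0825793 = 1.8474397.
and ρ(B_{ω*}) = 1.8474397 − 1 = 0.8474397.
ρ_SOR^m ≤ 10^(−7) ⇔ m ≥ 7·ln10/(−ln 0.8474397) = 16.1181/0.165536 = 97.369; m = ⌈97.369⌉ = 98.

m = 98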